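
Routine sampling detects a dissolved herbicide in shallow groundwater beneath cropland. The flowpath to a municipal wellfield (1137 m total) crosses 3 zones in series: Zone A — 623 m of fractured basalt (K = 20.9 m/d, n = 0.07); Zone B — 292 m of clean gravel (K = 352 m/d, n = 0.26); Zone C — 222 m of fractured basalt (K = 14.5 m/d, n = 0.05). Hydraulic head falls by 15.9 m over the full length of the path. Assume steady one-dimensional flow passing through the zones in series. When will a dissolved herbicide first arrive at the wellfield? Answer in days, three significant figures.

Continuity: the same q passes through each zone, so ΔH = q·Σ(L_j/K_j) — the zones act as resistances in series.
Σ(L/K) = 623/20.9 + 292/352 + 222/14.5 = 29.81 + 0.8295 + 15.31 = 45.95 d
q = ΔH / Σ(L/K) = 15.9 / 45.95 = 0.3460 m/d (same in every zone)
Zone A: v = q/n = 0.3460/0.07 = 4.943 m/d → t_A = 623/4.943 = 126.0 d
Zone B: v = q/n = 0.3460/0.26 = 1.331 m/d → t_B = 292/1.331 = 219.4 d
Zone C: v = q/n = 0.3460/0.05 = 6.921 m/d → t_C = 222/6.921 = 32.08 d
Total t = 126.0 + 219.4 + 32.08 = 377.5 d

378 days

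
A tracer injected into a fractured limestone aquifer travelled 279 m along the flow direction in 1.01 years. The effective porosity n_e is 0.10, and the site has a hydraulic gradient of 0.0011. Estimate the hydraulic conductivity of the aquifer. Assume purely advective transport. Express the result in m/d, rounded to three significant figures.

68.8 m/d

t = 1.01 years = 368.7 d
v = L / t = 279 / 368.7 = 0.7568 m/d
K = v · n / i = 0.7568 × 0.10 / 0.0011 = 68.8 m/d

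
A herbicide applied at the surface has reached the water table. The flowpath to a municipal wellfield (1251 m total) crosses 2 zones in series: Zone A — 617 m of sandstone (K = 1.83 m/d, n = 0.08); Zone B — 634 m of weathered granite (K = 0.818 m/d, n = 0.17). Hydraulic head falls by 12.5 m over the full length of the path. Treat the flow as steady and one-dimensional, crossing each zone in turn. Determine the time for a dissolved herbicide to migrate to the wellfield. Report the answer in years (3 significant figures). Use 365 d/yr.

38.3 years

Continuity: the same q passes through each zone, so ΔH = q·Σ(L_j/K_j) — the zones act as resistances in series.
Σ(L/K) = 617/1.83 + 634/0.818 = 337.2 + 775.1 = 1112 d
q = ΔH / Σ(L/K) = 12.5 / 1112 = 0.01124 m/d (same in every zone)
Zone A: v = q/n = 0.01124/0.08 = 0.1405 m/d → t_A = 617/0.1405 = 4392 d
Zone B: v = q/n = 0.01124/0.17 = 0.06611 m/d → t_B = 634/0.06611 = 9590 d
Total t = 4392 + 9590 = 13980 d
   = 13980 / 365 = 38.3 yr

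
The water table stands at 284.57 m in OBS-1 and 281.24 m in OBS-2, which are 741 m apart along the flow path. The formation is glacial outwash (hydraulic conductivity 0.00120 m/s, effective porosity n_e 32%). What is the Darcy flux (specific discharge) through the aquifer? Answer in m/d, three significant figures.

0.466 m/d

Hydraulic gradient i = (284.57 − 281.24) / 741 = 3.33 / 741 = 0.004494
K = 0.00120 m/s × 86400 s/d = 103.7 m/d
Specific discharge q = 103.7 × 0.004494 = 0.4659 m/d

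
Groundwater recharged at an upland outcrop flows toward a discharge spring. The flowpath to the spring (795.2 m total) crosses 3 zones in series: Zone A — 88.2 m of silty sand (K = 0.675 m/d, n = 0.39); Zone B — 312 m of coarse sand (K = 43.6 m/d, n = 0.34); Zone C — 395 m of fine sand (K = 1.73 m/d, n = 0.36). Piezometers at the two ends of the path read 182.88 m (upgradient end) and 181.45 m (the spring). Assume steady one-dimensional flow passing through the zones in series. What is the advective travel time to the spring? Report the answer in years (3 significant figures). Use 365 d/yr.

Total head drop ΔH = 182.88 − 181.45 = 1.43 m
Continuity: the same q passes through each zone, so ΔH = q·Σ(L_j/K_j) — the zones act as resistances in series.
Σ(L/K) = 88.2/0.675 + 312/43.6 + 395/1.73 = 130.7 + 7.156 + 228.3 = 366.1 d
q = ΔH / Σ(L/K) = 1.43 / 366.1 = 0.003906 m/d (same in every zone)
Zone A: v = q/n = 0.003906/0.39 = 0.01001 m/d → t_A = 88.2/0.01001 = 8807 d
Zone B: v = q/n = 0.003906/0.34 = 0.01149 m/d → t_B = 312/0.01149 = 27160 d
Zone C: v = q/n = 0.003906/0.36 = 0.01085 m/d → t_C = 395/0.01085 = 36410 d
Total t = 8807 + 27160 + 36410 = 72380 d
   = 72380 / 365 = 198 yr

198 years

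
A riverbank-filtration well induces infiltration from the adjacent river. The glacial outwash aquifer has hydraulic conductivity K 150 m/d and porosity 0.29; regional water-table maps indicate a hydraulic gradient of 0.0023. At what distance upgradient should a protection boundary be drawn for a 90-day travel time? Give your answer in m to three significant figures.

107 m

q = Ki = 150 × 0.0023 = 0.3450 m/d
Seepage velocity v = q / n = 0.3450 / 0.29 = 1.190 m/d
L = v × T = 1.190 × 90 = 107.1 m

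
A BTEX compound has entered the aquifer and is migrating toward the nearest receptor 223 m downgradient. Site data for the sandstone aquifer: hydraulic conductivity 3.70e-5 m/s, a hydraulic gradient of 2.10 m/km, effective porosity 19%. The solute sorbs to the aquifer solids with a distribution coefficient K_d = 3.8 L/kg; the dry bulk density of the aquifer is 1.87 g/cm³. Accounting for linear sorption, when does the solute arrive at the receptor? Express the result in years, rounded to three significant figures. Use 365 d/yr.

664 years

K = 3.70e-5 m/s × 86400 s/d = 3.197 m/d
Darcy flux q = K·i = 3.197 × 0.0021 = 0.006713 m/d
v_s = q/n_e = 0.006713/0.19 = 0.03533 m/d
Retardation R = 1 + ρ_b·K_d/n = 1 + 1.87×3.8/0.19 = 38.40
Contaminant velocity v_c = v/R = 0.03533/38.40 = 9.201e-4 m/d
t = L/v_c = 223/9.201e-4 = 242400 d
   = 242400/365 = 664 yr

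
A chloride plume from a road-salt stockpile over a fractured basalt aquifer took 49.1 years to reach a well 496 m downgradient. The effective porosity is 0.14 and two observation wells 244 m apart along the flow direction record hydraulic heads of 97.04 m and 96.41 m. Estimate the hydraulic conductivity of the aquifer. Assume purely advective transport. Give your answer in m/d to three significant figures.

Hydraulic gradient i = (97.04 − 96.41) / 244 = 0.63 / 244 = 0.002582
t = 49.1 years = 17920 d
v = L / t = 496 / 17920 = 0.02768 m/d
K = v · n / i = 0.02768 × 0.14 / 0.002582 = 1.50 m/d

1.50 m/d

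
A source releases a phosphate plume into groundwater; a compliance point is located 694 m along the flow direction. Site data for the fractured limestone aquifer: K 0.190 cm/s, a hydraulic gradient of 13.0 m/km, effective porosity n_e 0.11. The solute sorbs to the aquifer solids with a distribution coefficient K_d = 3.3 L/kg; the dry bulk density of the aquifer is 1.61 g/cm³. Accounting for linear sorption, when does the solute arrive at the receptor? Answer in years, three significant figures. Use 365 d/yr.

4.83 years

K = 0.190 cm/s × 864 = 164.2 m/d
Specific discharge q = 164.2 × 0.013 = 2.134 m/d
Seepage velocity v = q / n = 2.134 / 0.11 = 19.40 m/d
Retardation R = 1 + ρ_b·K_d/n = 1 + 1.61×3.3/0.11 = 49.30
Contaminant velocity v_c = v/R = 19.40/49.30 = 0.3935 m/d
t = L/v_c = 694/0.3935 = 1764 d
   = 1764/365 = 4.83 yr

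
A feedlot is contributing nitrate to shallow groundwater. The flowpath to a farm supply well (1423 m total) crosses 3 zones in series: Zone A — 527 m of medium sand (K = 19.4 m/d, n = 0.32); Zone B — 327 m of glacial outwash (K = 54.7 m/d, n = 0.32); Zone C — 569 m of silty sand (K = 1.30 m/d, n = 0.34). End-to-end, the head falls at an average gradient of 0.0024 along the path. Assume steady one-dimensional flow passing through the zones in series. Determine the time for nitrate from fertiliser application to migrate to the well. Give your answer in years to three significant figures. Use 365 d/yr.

176 years

Continuity: the same q passes through each zone, so ΔH = q·Σ(L_j/K_j) — the zones act as resistances in series.
Σ(L/K) = 527/19.4 + 327/54.7 + 569/1.30 = 27.16 + 5.978 + 437.7 = 470.8 d
K_eq = L_total / Σ(L/K) = 1423 / 470.8 = 3.022 m/d
q = K_eq · i = 3.022 × 0.0024 = 0.007253 m/d (same in every zone)
Zone A: v = q/n = 0.007253/0.32 = 0.02267 m/d → t_A = 527/0.02267 = 23250 d
Zone B: v = q/n = 0.007253/0.32 = 0.02267 m/d → t_B = 327/0.02267 = 14430 d
Zone C: v = q/n = 0.007253/0.34 = 0.02133 m/d → t_C = 569/0.02133 = 26670 d
Total t = 23250 + 14430 + 26670 = 64350 d
   = 64350 / 365 = 176 yr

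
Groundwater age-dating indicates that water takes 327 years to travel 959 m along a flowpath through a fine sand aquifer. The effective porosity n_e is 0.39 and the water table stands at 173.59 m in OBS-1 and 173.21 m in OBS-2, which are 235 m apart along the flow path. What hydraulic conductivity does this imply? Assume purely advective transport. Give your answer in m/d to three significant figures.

Hydraulic gradient i = (173.59 − 173.21) / 235 = 0.38 / 235 = 0.001617
t = 327 years = 119400 d
v = L / t = 959 / 119400 = 0.008035 m/d
K = v · n / i = 0.008035 × 0.39 / 0.001617 = 1.94 m/d

1.94 m/d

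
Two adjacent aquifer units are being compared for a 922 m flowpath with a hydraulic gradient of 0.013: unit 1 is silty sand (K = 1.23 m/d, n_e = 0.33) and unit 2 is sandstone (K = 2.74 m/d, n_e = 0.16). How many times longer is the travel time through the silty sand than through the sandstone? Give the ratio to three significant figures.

Unit 1 (silty sand): v = 1.23×0.013/0.33 = 0.04845 m/d, t = 922/0.04845 = 19030 d
Unit 2 (sandstone): v = 2.74×0.013/0.16 = 0.2226 m/d, t = 922/0.2226 = 4141 d
t(silty sand) / t(sandstone) = 19030/4141 = 4.59

4.59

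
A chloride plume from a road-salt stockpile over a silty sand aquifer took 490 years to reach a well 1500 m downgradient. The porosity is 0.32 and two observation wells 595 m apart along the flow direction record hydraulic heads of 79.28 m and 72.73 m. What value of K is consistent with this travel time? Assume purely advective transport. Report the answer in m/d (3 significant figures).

0.244 m/d

Hydraulic gradient i = (79.28 − 72.73) / 595 = 6.55 / 595 = 0.01101
t = 490 years = 178900 d
v = L / t = 1500 / 178900 = 0.008387 m/d
K = v · n / i = 0.008387 × 0.32 / 0.01101 = 0.244 m/d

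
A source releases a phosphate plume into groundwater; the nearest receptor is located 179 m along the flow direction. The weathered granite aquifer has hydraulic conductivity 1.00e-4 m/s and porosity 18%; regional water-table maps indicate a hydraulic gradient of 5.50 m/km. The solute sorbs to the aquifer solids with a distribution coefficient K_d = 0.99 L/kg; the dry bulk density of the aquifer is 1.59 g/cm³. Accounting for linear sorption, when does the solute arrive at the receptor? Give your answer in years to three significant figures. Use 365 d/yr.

18.1 years

K = 1.00e-4 m/s × 86400 s/d = 8.640 m/d
Specific discharge q = 8.640 × 0.0055 = 0.04752 m/d
v_s = q/n_e = 0.04752/0.18 = 0.2640 m/d
Retardation R = 1 + ρ_b·K_d/n = 1 + 1.59×0.99/0.18 = 9.745
Contaminant velocity v_c = v/R = 0.2640/9.745 = 0.02709 m/d
t = L/v_c = 179/0.02709 = 6607 d
   = 6607/365 = 18.1 yr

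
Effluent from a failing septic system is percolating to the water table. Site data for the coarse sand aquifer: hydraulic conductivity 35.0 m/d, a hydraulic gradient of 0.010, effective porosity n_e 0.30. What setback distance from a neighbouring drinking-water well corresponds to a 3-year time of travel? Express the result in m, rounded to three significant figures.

1280 m

q = Ki = 35.0 × 0.010 = 0.3500 m/d
v_s = q/n_e = 0.3500/0.30 = 1.167 m/d
T = 3 yr × 365 = 1095 d
L = v × T = 1.167 × 1095 = 1278 m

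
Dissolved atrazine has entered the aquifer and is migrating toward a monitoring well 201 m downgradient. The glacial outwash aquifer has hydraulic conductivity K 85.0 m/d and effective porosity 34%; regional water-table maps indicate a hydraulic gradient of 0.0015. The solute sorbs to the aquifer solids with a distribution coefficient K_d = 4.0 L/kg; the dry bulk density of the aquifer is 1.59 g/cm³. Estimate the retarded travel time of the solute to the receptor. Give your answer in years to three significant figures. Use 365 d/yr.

q = Ki = 85.0 × 0.0015 = 0.1275 m/d
Average linear velocity = 0.1275 / 0.34 = 0.3750 m/d
Retardation R = 1 + ρ_b·K_d/n = 1 + 1.59×4.0/0.34 = 19.71
Contaminant velocity v_c = v/R = 0.3750/19.71 = 0.01903 m/d
t = L/v_c = 201/0.01903 = 10560 d
   = 10560/365 = 28.9 yr

28.9 years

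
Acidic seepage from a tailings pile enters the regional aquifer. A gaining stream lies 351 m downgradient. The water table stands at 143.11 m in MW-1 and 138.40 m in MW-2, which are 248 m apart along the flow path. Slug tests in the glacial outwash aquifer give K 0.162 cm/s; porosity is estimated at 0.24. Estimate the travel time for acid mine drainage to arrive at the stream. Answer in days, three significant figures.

Hydraulic gradient i = (143.11 − 138.40) / 248 = 4.71 / 248 = 0.01899
K = 0.162 cm/s × 864 = 140.0 m/d
q = Ki = 140.0 × 0.01899 = 2.658 m/d
Average linear velocity = 2.658 / 0.24 = 11.08 m/d
t = L / v = 351 / 11.08 = 31.69 d

31.7 days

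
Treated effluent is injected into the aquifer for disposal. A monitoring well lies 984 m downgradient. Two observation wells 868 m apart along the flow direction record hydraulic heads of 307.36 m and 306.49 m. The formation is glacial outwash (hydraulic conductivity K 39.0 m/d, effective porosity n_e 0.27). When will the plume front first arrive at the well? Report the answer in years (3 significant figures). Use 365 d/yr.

18.6 years

Hydraulic gradient i = (307.36 − 306.49) / 868 = 0.87 / 868 = 0.001002
Specific discharge q = 39.0 × 0.001002 = 0.03909 m/d
v_s = q/n_e = 0.03909/0.27 = 0.1448 m/d
t = L / v = 984 / 0.1448 = 6797 d
   = 6797 / 365 = 18.6 yr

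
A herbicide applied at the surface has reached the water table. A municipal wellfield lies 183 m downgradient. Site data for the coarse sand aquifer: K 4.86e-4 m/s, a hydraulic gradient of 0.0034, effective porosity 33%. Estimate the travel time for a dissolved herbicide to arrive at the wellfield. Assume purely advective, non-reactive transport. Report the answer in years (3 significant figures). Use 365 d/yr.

1.16 years

K = 4.86e-4 m/s × 86400 s/d = 41.99 m/d
Darcy flux q = K·i = 41.99 × 0.0034 = 0.1428 m/d
Average linear velocity = 0.1428 / 0.33 = 0.4326 m/d
t = L / v = 183 / 0.4326 = 423.0 d
   = 423.0 / 365 = 1.16 yr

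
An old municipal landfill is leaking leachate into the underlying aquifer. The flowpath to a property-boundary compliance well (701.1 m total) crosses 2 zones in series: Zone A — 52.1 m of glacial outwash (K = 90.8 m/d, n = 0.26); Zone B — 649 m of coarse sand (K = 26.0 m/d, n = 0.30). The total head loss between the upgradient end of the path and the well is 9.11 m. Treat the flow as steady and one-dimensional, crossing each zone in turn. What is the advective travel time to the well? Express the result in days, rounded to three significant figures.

584 days

Steady 1-D flow in series ⇒ the Darcy flux q is identical in every zone and the zone head losses add (resistances L/K in series).
Σ(L/K) = 52.1/90.8 + 649/26.0 = 0.5738 + 24.96 = 25.54 d
q = ΔH / Σ(L/K) = 9.11 / 25.54 = 0.3568 m/d (same in every zone)
Zone A: v = q/n = 0.3568/0.26 = 1.372 m/d → t_A = 52.1/1.372 = 37.97 d
Zone B: v = q/n = 0.3568/0.30 = 1.189 m/d → t_B = 649/1.189 = 545.7 d
Total t = 37.97 + 545.7 = 583.7 d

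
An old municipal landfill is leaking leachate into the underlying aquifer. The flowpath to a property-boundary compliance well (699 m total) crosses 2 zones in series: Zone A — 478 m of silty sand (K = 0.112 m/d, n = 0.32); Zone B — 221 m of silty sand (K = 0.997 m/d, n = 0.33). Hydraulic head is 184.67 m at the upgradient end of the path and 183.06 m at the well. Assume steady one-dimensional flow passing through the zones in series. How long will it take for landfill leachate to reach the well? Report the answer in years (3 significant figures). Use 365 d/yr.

Total head drop ΔH = 184.67 − 183.06 = 1.61 m
Continuity: the same q passes through each zone, so ΔH = q·Σ(L_j/K_j) — the zones act as resistances in series.
Σ(L/K) = 478/0.112 + 221/0.997 = 4268 + 221.7 = 4490 d
q = ΔH / Σ(L/K) = 1.61 / 4490 = 3.586e-4 m/d (same in every zone)
Zone A: v = q/n = 3.586e-4/0.32 = 0.001121 m/d → t_A = 478/0.001121 = 426500 d
Zone B: v = q/n = 3.586e-4/0.33 = 0.001087 m/d → t_B = 221/0.001087 = 203400 d
Total t = 426500 + 203400 = 629900 d
   = 629900 / 365 = 1730 yr

1730 years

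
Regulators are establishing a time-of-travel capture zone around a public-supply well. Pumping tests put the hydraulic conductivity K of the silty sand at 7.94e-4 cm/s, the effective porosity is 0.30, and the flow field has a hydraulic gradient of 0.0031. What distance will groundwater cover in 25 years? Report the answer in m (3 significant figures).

K = 7.94e-4 cm/s × 864 = 0.6860 m/d
Darcy flux q = K·i = 0.6860 × 0.0031 = 0.002127 m/d
v_s = q/n_e = 0.002127/0.30 = 0.007089 m/d
T = 25 yr × 365 = 9125 d
L = v × T = 0.007089 × 9125 = 64.69 m

64.7 m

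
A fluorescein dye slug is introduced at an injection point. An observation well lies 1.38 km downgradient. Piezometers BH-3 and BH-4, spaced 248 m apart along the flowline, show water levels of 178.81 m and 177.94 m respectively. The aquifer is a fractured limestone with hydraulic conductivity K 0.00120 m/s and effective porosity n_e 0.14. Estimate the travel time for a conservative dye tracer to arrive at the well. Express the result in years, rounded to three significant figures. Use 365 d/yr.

Hydraulic gradient i = (178.81 − 177.94) / 248 = 0.87 / 248 = 0.003508
K = 0.00120 m/s × 86400 s/d = 103.7 m/d
Specific discharge q = 103.7 × 0.003508 = 0.3637 m/d
v_s = q/n_e = 0.3637/0.14 = 2.598 m/d
L = 1.38 km = 1380 m
t = L / v = 1380 / 2.598 = 531.2 d
   = 531.2 / 365 = 1.46 yr

1.46 years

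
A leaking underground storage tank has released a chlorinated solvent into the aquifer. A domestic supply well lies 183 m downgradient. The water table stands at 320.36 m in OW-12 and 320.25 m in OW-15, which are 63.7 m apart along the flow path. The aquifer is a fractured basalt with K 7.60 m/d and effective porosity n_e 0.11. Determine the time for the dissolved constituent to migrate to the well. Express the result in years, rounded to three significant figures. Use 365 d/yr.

Hydraulic gradient i = (320.36 − 320.25) / 63.7 = 0.11 / 63.7 = 0.001727
q = Ki = 7.60 × 0.001727 = 0.01312 m/d
v = Ki/n = 7.60·0.001727/0.11 = 0.1193 m/d
t = L / v = 183 / 0.1193 = 1534 d
   = 1534 / 365 = 4.20 yr

4.20 years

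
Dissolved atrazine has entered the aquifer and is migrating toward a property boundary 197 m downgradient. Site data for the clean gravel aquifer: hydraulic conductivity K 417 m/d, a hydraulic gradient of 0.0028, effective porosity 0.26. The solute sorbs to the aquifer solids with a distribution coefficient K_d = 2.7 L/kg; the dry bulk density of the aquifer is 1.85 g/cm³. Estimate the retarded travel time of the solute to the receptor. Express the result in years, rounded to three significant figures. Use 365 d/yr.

Darcy flux q = K·i = 417 × 0.0028 = 1.168 m/d
v = Ki/n = 417·0.0028/0.26 = 4.491 m/d
Retardation R = 1 + ρ_b·K_d/n = 1 + 1.85×2.7/0.26 = 20.21
Contaminant velocity v_c = v/R = 4.491/20.21 = 0.2222 m/d
t = L/v_c = 197/0.2222 = 886.6 d
   = 886.6/365 = 2.43 yr

2.43 years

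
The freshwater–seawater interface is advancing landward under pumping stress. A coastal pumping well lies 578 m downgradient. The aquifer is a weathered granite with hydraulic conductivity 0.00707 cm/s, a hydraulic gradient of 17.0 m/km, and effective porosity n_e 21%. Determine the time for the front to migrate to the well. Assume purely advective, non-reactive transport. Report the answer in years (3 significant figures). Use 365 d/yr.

K = 0.00707 cm/s × 864 = 6.108 m/d
Darcy flux q = K·i = 6.108 × 0.017 = 0.1038 m/d
Average linear velocity = 0.1038 / 0.21 = 0.4945 m/d
t = L / v = 578 / 0.4945 = 1169 d
   = 1169 / 365 = 3.20 yr

3.20 years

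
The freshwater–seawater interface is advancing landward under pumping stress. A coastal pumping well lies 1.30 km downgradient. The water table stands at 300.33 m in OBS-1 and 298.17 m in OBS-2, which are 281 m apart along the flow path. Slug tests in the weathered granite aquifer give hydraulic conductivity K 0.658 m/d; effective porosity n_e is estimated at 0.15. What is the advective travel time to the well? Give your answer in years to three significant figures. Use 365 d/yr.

106 years

Hydraulic gradient i = (300.33 − 298.17) / 281 = 2.16 / 281 = 0.007687
q = Ki = 0.658 × 0.007687 = 0.005058 m/d
Seepage velocity v = q / n = 0.005058 / 0.15 = 0.03372 m/d
L = 1.30 km = 1300 m
t = L / v = 1300 / 0.03372 = 38550 d
   = 38550 / 365 = 106 yr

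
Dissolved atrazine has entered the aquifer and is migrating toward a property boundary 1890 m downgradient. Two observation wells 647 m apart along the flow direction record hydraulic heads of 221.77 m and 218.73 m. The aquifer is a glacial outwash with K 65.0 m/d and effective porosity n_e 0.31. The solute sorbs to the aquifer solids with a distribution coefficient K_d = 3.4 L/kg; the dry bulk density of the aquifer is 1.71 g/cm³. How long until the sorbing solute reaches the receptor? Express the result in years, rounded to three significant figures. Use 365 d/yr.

Hydraulic gradient i = (221.77 − 218.73) / 647 = 3.04 / 647 = 0.004699
Specific discharge q = 65.0 × 0.004699 = 0.3054 m/d
v = Ki/n = 65.0·0.004699/0.31 = 0.9852 m/d
Retardation R = 1 + ρ_b·K_d/n = 1 + 1.71×3.4/0.31 = 19.75
Contaminant velocity v_c = v/R = 0.9852/19.75 = 0.04987 m/d
t = L/v_c = 1890/0.04987 = 37900 d
   = 37900/365 = 104 yr

104 years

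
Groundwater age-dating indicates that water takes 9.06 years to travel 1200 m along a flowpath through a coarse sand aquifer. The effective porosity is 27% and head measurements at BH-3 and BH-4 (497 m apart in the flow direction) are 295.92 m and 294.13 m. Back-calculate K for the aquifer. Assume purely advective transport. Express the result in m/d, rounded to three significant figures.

Hydraulic gradient i = (295.92 − 294.13) / 497 = 1.79 / 497 = 0.003602
t = 9.06 years = 3307 d
v = L / t = 1200 / 3307 = 0.3629 m/d
K = v · n / i = 0.3629 × 0.27 / 0.003602 = 27.2 m/d

27.2 m/d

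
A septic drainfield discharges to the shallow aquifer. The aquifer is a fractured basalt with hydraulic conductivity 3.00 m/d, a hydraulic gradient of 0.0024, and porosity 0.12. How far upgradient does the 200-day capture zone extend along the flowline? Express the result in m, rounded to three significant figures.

q = Ki = 3.00 × 0.0024 = 0.007200 m/d
Seepage velocity v = q / n = 0.007200 / 0.12 = 0.06000 m/d
L = v × T = 0.06000 × 200 = 12.00 m

12.0 m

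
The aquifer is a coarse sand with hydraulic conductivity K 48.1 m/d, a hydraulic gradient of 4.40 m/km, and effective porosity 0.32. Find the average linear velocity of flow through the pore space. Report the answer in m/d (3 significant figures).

0.661 m/d

Darcy flux q = K·i = 48.1 × 0.0044 = 0.2116 m/d
Average linear velocity = 0.2116 / 0.32 = 0.6614 m/d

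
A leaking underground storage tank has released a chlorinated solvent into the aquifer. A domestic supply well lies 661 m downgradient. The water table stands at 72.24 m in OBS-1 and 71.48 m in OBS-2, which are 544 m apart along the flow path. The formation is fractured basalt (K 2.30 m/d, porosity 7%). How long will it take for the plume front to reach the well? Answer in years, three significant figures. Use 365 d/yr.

Hydraulic gradient i = (72.24 − 71.48) / 544 = 0.76 / 544 = 0.001397
q = Ki = 2.30 × 0.001397 = 0.003213 m/d
v_s = q/n_e = 0.003213/0.07 = 0.04590 m/d
t = L / v = 661 / 0.04590 = 14400 d
   = 14400 / 365 = 39.5 yr

39.5 years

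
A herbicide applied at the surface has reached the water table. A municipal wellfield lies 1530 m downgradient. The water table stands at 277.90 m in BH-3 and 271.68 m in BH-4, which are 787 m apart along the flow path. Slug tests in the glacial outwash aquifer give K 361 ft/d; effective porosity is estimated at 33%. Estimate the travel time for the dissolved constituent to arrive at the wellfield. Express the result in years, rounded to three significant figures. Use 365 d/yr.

Hydraulic gradient i = (277.90 − 271.68) / 787 = 6.22 / 787 = 0.007903
K = 361 ft/d × 0.3048 = 110.0 m/d
Darcy flux q = K·i = 110.0 × 0.007903 = 0.8696 m/d
Seepage velocity v = q / n = 0.8696 / 0.33 = 2.635 m/d
t = L / v = 1530 / 2.635 = 580.6 d
   = 580.6 / 365 = 1.59 yr

1.59 years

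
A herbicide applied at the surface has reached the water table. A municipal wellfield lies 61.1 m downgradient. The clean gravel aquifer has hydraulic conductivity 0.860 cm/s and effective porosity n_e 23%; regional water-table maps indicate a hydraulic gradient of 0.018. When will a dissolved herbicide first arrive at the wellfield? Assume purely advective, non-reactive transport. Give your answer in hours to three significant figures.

K = 0.860 cm/s × 864 = 743.0 m/d
q = Ki = 743.0 × 0.018 = 13.37 m/d
v_s = q/n_e = 13.37/0.23 = 58.15 m/d
t = L / v = 61.1 / 58.15 = 1.051 d
   = 1.051 × 24 = 25.2 h

25.2 hours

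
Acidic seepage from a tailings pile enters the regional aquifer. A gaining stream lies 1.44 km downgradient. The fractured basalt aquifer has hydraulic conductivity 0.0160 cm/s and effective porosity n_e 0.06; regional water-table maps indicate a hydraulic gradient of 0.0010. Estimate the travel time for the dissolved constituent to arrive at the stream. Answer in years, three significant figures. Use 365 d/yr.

17.1 years

K = 0.0160 cm/s × 864 = 13.82 m/d
Specific discharge q = 13.82 × 0.0010 = 0.01382 m/d
Average linear velocity = 0.01382 / 0.06 = 0.2304 m/d
L = 1.44 km = 1440 m
t = L / v = 1440 / 0.2304 = 6250 d
   = 6250 / 365 = 17.1 yr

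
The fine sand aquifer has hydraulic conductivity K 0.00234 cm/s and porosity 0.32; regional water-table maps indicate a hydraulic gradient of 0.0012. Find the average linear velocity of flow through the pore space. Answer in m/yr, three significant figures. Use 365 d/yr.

2.77 m/yr

K = 0.00234 cm/s × 864 = 2.022 m/d
q = Ki = 2.022 × 0.0012 = 0.002426 m/d
v_s = q/n_e = 0.002426/0.32 = 0.007582 m/d
   = 0.007582 × 365 = 2.77 m/yr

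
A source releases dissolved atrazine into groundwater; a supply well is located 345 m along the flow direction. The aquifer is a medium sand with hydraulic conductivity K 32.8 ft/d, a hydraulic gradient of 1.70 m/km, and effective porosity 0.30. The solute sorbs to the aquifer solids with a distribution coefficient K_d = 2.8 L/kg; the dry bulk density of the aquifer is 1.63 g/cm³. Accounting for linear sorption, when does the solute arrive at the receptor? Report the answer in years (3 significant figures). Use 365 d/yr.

K = 32.8 ft/d × 0.3048 = 9.997 m/d
Darcy flux q = K·i = 9.997 × 0.0017 = 0.01700 m/d
Average linear velocity = 0.01700 / 0.30 = 0.05665 m/d
Retardation R = 1 + ρ_b·K_d/n = 1 + 1.63×2.8/0.30 = 16.21
Contaminant velocity v_c = v/R = 0.05665/16.21 = 0.003494 m/d
t = L/v_c = 345/0.003494 = 98740 d
   = 98740/365 = 271 yr

271 years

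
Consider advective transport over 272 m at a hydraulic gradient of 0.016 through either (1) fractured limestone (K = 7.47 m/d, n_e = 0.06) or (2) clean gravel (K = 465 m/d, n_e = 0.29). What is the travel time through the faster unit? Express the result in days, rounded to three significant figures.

Unit 1 (fractured limestone): v = 7.47×0.016/0.06 = 1.992 m/d, t = 272/1.992 = 136.5 d
Unit 2 (clean gravel): v = 465×0.016/0.29 = 25.66 m/d, t = 272/25.66 = 10.60 d
Faster unit: t = 10.6 d

10.6 days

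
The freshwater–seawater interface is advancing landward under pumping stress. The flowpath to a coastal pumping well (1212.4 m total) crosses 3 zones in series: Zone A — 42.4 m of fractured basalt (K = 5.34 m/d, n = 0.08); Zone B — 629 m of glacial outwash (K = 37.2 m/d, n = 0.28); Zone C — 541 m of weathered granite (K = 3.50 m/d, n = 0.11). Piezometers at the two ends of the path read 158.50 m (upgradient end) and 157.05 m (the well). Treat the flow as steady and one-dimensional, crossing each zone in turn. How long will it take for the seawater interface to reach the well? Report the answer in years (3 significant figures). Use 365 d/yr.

81.0 years

Total head drop ΔH = 158.50 − 157.05 = 1.45 m
Steady 1-D flow in series ⇒ the Darcy flux q is identical in every zone and the zone head losses add (resistances L/K in series).
Σ(L/K) = 42.4/5.34 + 629/37.2 + 541/3.50 = 7.940 + 16.91 + 154.6 = 179.4 d
q = ΔH / Σ(L/K) = 1.45 / 179.4 = 0.008082 m/d (same in every zone)
Zone A: v = q/n = 0.008082/0.08 = 0.1010 m/d → t_A = 42.4/0.1010 = 419.7 d
Zone B: v = q/n = 0.008082/0.28 = 0.02886 m/d → t_B = 629/0.02886 = 21790 d
Zone C: v = q/n = 0.008082/0.11 = 0.07347 m/d → t_C = 541/0.07347 = 7364 d
Total t = 419.7 + 21790 + 7364 = 29580 d
   = 29580 / 365 = 81.0 yr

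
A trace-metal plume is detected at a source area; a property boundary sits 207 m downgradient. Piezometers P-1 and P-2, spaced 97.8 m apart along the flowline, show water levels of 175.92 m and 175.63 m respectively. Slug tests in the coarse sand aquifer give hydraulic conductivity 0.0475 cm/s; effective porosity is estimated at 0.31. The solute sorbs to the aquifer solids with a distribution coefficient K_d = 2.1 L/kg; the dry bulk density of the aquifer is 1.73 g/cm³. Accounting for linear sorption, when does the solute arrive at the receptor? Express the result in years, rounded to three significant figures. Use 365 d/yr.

Hydraulic gradient i = (175.92 − 175.63) / 97.8 = 0.29 / 97.8 = 0.002965
K = 0.0475 cm/s × 864 = 41.04 m/d
Darcy flux q = K·i = 41.04 × 0.002965 = 0.1217 m/d
v_s = q/n_e = 0.1217/0.31 = 0.3926 m/d
Retardation R = 1 + ρ_b·K_d/n = 1 + 1.73×2.1/0.31 = 12.72
Contaminant velocity v_c = v/R = 0.3926/12.72 = 0.03086 m/d
t = L/v_c = 207/0.03086 = 6707 d
   = 6707/365 = 18.4 yr

18.4 years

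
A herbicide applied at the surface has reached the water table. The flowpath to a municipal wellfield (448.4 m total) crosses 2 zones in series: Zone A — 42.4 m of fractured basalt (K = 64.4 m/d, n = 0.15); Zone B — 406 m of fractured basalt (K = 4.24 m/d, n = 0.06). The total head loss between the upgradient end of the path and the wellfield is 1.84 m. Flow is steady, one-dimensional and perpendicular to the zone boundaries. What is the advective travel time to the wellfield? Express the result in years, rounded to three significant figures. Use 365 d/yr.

4.41 years

Continuity: the same q passes through each zone, so ΔH = q·Σ(L_j/K_j) — the zones act as resistances in series.
Σ(L/K) = 42.4/64.4 + 406/4.24 = 0.6584 + 95.75 = 96.41 d
q = ΔH / Σ(L/K) = 1.84 / 96.41 = 0.01908 m/d (same in every zone)
Zone A: v = q/n = 0.01908/0.15 = 0.1272 m/d → t_A = 42.4/0.1272 = 333.3 d
Zone B: v = q/n = 0.01908/0.06 = 0.3181 m/d → t_B = 406/0.3181 = 1276 d
Total t = 333.3 + 1276 = 1610 d
   = 1610 / 365 = 4.41 yr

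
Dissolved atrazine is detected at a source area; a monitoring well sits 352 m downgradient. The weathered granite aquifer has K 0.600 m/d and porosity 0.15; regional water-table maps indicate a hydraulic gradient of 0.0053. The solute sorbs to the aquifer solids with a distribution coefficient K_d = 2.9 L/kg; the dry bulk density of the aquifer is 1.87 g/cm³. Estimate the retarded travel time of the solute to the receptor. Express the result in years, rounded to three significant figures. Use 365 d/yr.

1690 years

Darcy flux q = K·i = 0.600 × 0.0053 = 0.003180 m/d
Seepage velocity v = q / n = 0.003180 / 0.15 = 0.02120 m/d
Retardation R = 1 + ρ_b·K_d/n = 1 + 1.87×2.9/0.15 = 37.15
Contaminant velocity v_c = v/R = 0.02120/37.15 = 5.706e-4 m/d
t = L/v_c = 352/5.706e-4 = 616900 d
   = 616900/365 = 1690 yr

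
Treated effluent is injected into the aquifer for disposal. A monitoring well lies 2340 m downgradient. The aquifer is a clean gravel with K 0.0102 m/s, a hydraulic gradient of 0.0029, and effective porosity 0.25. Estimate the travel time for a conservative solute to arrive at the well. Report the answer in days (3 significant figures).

K = 0.0102 m/s × 86400 s/d = 881.3 m/d
q = Ki = 881.3 × 0.0029 = 2.556 m/d
v_s = q/n_e = 2.556/0.25 = 10.22 m/d
t = L / v = 2340 / 10.22 = 228.9 d

229 days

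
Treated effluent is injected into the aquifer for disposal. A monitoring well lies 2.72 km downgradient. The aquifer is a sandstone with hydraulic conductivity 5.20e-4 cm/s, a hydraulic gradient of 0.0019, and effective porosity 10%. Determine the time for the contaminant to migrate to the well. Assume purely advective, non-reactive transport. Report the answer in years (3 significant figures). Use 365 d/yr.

873 years

K = 5.20e-4 cm/s × 864 = 0.4493 m/d
Specific discharge q = 0.4493 × 0.0019 = 8.536e-4 m/d
Average linear velocity = 8.536e-4 / 0.10 = 0.008536 m/d
L = 2.72 km = 2720 m
t = L / v = 2720 / 0.008536 = 318600 d
   = 318600 / 365 = 873 yr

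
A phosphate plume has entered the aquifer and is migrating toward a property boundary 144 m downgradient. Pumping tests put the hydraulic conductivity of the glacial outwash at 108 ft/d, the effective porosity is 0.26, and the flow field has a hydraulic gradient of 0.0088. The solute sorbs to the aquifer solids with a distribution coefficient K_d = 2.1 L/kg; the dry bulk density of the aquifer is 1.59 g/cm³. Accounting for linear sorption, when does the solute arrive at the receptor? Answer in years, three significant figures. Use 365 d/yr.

K = 108 ft/d × 0.3048 = 32.92 m/d
Darcy flux q = K·i = 32.92 × 0.0088 = 0.2897 m/d
v = Ki/n = 32.92·0.0088/0.26 = 1.114 m/d
Retardation R = 1 + ρ_b·K_d/n = 1 + 1.59×2.1/0.26 = 13.84
Contaminant velocity v_c = v/R = 1.114/13.84 = 0.08049 m/d
t = L/v_c = 144/0.08049 = 1789 d
   = 1789/365 = 4.90 yr

4.90 years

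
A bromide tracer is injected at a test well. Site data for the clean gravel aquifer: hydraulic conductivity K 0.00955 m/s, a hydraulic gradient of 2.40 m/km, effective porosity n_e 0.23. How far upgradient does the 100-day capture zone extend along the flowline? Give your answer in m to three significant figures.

861 m

K = 0.00955 m/s × 86400 s/d = 825.1 m/d
Specific discharge q = 825.1 × 0.0024 = 1.980 m/d
Average linear velocity = 1.980 / 0.23 = 8.610 m/d
L = v × T = 8.610 × 100 = 861.0 m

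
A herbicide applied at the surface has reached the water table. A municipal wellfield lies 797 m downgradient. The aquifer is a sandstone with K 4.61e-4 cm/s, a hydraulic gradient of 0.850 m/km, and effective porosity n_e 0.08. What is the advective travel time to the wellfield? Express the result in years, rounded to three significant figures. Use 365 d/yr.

516 years

K = 4.61e-4 cm/s × 864 = 0.3983 m/d
q = Ki = 0.3983 × 8.5e-4 = 3.386e-4 m/d
Seepage velocity v = q / n = 3.386e-4 / 0.08 = 0.004232 m/d
t = L / v = 797 / 0.004232 = 188300 d
   = 188300 / 365 = 516 yr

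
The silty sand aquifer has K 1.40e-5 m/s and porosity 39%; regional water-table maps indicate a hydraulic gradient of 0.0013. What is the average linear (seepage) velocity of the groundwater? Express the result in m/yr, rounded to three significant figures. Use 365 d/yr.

1.47 m/yr

K = 1.40e-5 m/s × 86400 s/d = 1.210 m/d
q = Ki = 1.210 × 0.0013 = 0.001572 m/d
v_s = q/n_e = 0.001572/0.39 = 0.004032 m/d
   = 0.004032 × 365 = 1.47 m/yr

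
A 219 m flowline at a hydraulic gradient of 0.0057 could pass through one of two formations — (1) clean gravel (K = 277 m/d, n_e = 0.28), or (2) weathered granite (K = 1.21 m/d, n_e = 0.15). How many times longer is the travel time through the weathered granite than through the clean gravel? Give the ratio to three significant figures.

Unit 1 (clean gravel): v = 277×0.0057/0.28 = 5.639 m/d, t = 219/5.639 = 38.84 d
Unit 2 (weathered granite): v = 1.21×0.0057/0.15 = 0.04598 m/d, t = 219/0.04598 = 4763 d
t(weathered granite) / t(clean gravel) = 4763/38.84 = 123

123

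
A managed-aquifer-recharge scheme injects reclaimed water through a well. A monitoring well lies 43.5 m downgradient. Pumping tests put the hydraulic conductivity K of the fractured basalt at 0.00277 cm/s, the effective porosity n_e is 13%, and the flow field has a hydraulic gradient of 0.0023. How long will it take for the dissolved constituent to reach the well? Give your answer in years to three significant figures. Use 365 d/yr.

2.81 years

K = 0.00277 cm/s × 864 = 2.393 m/d
Specific discharge q = 2.393 × 0.0023 = 0.005505 m/d
v = Ki/n = 2.393·0.0023/0.13 = 0.04234 m/d
t = L / v = 43.5 / 0.04234 = 1027 d
   = 1027 / 365 = 2.81 yr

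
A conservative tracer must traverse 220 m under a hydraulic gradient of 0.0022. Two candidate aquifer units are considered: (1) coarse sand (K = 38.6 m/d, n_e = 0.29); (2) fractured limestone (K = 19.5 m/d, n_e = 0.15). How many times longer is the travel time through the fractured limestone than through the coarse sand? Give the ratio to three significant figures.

Unit 1 (coarse sand): v = 38.6×0.0022/0.29 = 0.2928 m/d, t = 220/0.2928 = 751.3 d
Unit 2 (fractured limestone): v = 19.5×0.0022/0.15 = 0.2860 m/d, t = 220/0.2860 = 769.2 d
t(fractured limestone) / t(coarse sand) = 769.2/751.3 = 1.02

1.02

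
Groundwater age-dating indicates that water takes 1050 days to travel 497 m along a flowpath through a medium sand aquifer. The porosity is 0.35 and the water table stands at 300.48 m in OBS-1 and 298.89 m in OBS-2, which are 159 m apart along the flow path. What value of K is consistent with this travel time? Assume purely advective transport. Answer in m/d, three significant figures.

16.6 m/d

Hydraulic gradient i = (300.48 − 298.89) / 159 = 1.59 / 159 = 0.01000
v = L / t = 497 / 1050 = 0.4733 m/d
K = v · n / i = 0.4733 × 0.35 / 0.01000 = 16.6 m/d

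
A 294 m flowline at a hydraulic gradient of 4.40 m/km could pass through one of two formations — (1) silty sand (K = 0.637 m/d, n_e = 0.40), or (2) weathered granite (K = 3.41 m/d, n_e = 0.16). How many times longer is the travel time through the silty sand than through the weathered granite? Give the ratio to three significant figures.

13.4

Unit 1 (silty sand): v = 0.637×0.0044/0.40 = 0.007007 m/d, t = 294/0.007007 = 41960 d
Unit 2 (weathered granite): v = 3.41×0.0044/0.16 = 0.09378 m/d, t = 294/0.09378 = 3135 d
t(silty sand) / t(weathered granite) = 41960/3135 = 13.4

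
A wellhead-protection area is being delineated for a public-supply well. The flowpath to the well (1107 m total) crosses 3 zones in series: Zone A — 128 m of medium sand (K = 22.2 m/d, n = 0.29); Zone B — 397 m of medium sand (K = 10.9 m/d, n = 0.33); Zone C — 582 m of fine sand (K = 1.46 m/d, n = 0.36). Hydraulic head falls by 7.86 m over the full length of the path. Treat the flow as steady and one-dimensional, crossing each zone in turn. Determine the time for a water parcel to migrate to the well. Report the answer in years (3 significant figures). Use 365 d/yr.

58.0 years

Steady 1-D flow in series ⇒ the Darcy flux q is identical in every zone and the zone head losses add (resistances L/K in series).
Σ(L/K) = 128/22.2 + 397/10.9 + 582/1.46 = 5.766 + 36.42 + 398.6 = 440.8 d
q = ΔH / Σ(L/K) = 7.86 / 440.8 = 0.01783 m/d (same in every zone)
Zone A: v = q/n = 0.01783/0.29 = 0.06148 m/d → t_A = 128/0.06148 = 2082 d
Zone B: v = q/n = 0.01783/0.33 = 0.05403 m/d → t_B = 397/0.05403 = 7348 d
Zone C: v = q/n = 0.01783/0.36 = 0.04953 m/d → t_C = 582/0.04953 = 11750 d
Total t = 2082 + 7348 + 11750 = 21180 d
   = 21180 / 365 = 58.0 yr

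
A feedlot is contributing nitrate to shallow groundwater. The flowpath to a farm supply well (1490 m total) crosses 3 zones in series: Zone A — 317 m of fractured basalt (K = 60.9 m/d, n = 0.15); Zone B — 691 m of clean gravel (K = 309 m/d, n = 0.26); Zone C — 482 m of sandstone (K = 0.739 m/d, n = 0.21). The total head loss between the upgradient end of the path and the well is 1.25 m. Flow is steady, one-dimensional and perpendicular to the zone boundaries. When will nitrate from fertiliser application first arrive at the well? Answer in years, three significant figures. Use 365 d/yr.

Steady 1-D flow in series ⇒ the Darcy flux q is identical in every zone and the zone head losses add (resistances L/K in series).
Σ(L/K) = 317/60.9 + 691/309 + 482/0.739 = 5.205 + 2.236 + 652.2 = 659.7 d
q = ΔH / Σ(L/K) = 1.25 / 659.7 = 0.001895 m/d (same in every zone)
Zone A: v = q/n = 0.001895/0.15 = 0.01263 m/d → t_A = 317/0.01263 = 25090 d
Zone B: v = q/n = 0.001895/0.26 = 0.007288 m/d → t_B = 691/0.007288 = 94810 d
Zone C: v = q/n = 0.001895/0.21 = 0.009023 m/d → t_C = 482/0.009023 = 53420 d
Total t = 25090 + 94810 + 53420 = 173300 d
   = 173300 / 365 = 475 yr

475 years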